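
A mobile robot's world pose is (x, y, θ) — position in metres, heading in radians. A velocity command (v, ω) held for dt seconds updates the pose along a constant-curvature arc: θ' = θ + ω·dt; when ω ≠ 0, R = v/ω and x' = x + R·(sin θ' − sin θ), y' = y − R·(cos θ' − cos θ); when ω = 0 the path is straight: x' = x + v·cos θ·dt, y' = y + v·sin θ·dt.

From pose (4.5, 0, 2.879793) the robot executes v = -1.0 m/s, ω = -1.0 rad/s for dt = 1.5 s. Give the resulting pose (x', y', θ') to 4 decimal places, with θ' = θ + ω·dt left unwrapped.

(5.2230, -1.1558, 1.3798)

θ' = 2.8798 + -1.0·1.5 = 1.3798
R = v/ω = -1.0/-1.0 = 1.0000
x' = 4.5 + 1.0000·(sin 1.3798 − sin 2.8798) = 5.2230
y' = 0 − 1.0000·(cos 1.3798 − cos 2.8798) = -1.1558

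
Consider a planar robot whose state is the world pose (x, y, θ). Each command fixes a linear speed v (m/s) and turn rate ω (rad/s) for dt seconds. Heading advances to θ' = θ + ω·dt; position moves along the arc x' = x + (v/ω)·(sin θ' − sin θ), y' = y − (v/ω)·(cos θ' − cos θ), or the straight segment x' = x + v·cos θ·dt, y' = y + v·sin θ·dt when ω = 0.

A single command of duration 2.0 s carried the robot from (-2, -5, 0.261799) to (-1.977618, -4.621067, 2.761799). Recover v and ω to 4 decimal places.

v = 0.2500, ω = 1.2500

Δθ = 2.761799 − 0.261799 = 2.500000
ω = Δθ/dt = 2.500000/2.0 = 1.2500
R = −Δy/(cos θ' − cos θ) = 0.2000
v = R·ω = 0.2000·1.2500 = 0.2500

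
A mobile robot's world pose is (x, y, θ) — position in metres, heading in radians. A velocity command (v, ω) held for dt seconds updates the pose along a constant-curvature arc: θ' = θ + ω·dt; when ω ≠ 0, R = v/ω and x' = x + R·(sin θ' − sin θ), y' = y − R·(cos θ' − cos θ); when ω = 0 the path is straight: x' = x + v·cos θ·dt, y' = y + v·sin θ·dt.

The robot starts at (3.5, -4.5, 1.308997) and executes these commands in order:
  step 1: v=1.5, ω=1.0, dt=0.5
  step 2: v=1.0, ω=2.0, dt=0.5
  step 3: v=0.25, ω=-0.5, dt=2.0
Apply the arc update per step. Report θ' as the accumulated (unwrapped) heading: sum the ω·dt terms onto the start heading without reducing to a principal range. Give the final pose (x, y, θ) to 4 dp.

(2.8635, -3.0486, 1.8090)

step 1: θ'=1.8090 (R=1.5000) → pose (3.5088, -3.7578, 1.8090)
step 2: θ'=2.8090 (R=0.5000) → pose (3.1861, -3.4032, 2.8090)
step 3: θ'=1.8090 (R=-0.5000) → pose (2.8635, -3.0486, 1.8090)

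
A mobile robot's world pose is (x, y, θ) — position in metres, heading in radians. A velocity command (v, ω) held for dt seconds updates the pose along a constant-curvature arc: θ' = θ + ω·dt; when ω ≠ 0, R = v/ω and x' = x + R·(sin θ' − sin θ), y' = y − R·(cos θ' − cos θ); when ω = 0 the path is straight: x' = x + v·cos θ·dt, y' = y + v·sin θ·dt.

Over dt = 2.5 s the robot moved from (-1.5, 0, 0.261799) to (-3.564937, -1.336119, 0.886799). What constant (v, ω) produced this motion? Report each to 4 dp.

v = -1.0000, ω = 0.2500

Δθ = 0.886799 − 0.261799 = 0.625000
ω = Δθ/dt = 0.625000/2.5 = 0.2500
R = Δx/(sin θ' − sin θ) = -4.0000
v = R·ω = -4.0000·0.2500 = -1.0000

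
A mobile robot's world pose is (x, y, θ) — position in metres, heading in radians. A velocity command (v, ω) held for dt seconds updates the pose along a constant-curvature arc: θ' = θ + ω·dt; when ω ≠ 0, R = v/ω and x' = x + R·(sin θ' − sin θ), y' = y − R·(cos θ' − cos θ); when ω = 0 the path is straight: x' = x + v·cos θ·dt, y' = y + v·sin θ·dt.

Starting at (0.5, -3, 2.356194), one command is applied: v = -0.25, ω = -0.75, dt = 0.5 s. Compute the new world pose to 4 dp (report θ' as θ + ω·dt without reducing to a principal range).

θ' = 2.3562 + -0.75·0.5 = 1.9812
R = v/ω = -0.25/-0.75 = 0.3333
x' = 0.5 + 0.3333·(sin 1.9812 − sin 2.3562) = 0.5700
y' = -3 − 0.3333·(cos 1.9812 − cos 2.3562) = -3.1027

(0.5700, -3.1027, 1.9812)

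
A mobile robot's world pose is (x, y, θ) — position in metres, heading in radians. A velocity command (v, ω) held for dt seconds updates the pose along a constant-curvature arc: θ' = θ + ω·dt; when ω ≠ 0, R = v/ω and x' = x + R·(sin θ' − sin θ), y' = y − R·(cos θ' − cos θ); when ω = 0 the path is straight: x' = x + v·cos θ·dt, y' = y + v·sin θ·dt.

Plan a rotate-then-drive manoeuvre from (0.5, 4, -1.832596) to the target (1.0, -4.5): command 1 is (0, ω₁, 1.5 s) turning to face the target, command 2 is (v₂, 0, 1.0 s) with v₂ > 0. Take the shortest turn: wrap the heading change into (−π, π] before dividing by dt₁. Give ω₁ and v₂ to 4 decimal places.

heading to target = atan2(-4.5−4, 1−0.5) = -1.5120
Δθ = wrap(-1.5120 − -1.8326) = 0.3206; ω₁ = Δθ/dt₁ = 0.2137
distance = √((1−0.5)² + (-4.5−4)²) = 8.5147; v₂ = distance/dt₂ = 8.5147

ω₁ = 0.2137, v₂ = 8.5147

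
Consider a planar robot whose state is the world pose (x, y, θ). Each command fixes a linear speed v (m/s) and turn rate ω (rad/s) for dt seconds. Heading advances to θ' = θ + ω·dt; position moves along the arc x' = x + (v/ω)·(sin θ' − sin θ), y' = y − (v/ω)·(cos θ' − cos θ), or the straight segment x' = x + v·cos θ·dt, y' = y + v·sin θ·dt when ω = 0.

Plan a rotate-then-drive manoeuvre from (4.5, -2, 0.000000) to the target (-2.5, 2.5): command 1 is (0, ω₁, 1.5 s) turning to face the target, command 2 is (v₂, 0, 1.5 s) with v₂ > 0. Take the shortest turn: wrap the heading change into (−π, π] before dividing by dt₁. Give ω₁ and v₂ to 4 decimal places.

heading to target = atan2(2.5−-2, -2.5−4.5) = 2.5703
Δθ = wrap(2.5703 − 0.0000) = 2.5703; ω₁ = Δθ/dt₁ = 1.7135
distance = √((-2.5−4.5)² + (2.5−-2)²) = 8.3217; v₂ = distance/dt₂ = 5.5478

ω₁ = 1.7135, v₂ = 5.5478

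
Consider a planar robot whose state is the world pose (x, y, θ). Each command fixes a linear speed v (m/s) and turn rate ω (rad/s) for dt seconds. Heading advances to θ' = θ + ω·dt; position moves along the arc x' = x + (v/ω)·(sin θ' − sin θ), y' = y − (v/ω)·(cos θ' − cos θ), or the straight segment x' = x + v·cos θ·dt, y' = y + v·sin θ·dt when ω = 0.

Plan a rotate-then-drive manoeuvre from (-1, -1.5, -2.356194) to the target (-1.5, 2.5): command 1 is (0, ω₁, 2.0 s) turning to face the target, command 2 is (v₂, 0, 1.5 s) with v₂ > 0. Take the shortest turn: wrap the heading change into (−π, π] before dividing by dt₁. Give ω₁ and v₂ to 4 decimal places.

ω₁ = -1.1159, v₂ = 2.6874

heading to target = atan2(2.5−-1.5, -1.5−-1) = 1.6952
Δθ = wrap(1.6952 − -2.3562) = -2.2318; ω₁ = Δθ/dt₁ = -1.1159
distance = √((-1.5−-1)² + (2.5−-1.5)²) = 4.0311; v₂ = distance/dt₂ = 2.6874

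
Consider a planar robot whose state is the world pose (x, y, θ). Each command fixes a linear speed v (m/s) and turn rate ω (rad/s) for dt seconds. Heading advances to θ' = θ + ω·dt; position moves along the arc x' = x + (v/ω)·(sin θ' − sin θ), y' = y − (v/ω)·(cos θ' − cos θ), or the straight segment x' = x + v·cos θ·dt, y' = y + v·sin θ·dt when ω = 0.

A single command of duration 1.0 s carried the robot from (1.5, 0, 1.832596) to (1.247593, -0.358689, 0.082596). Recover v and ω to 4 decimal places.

v = -0.5000, ω = -1.7500

Δθ = 0.082596 − 1.832596 = -1.750000
ω = Δθ/dt = -1.750000/1.0 = -1.7500
R = −Δy/(cos θ' − cos θ) = 0.2857
v = R·ω = 0.2857·-1.7500 = -0.5000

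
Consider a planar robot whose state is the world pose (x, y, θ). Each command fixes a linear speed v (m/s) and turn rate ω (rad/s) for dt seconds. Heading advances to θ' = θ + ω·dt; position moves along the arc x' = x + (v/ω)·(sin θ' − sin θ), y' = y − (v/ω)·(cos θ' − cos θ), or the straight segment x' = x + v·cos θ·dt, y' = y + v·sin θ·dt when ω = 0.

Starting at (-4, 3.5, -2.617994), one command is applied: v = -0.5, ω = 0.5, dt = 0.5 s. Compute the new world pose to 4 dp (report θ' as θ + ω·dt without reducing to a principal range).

(-3.8013, 3.6506, -2.3680)

θ' = -2.6180 + 0.5·0.5 = -2.3680
R = v/ω = -0.5/0.5 = -1.0000
x' = -4 + -1.0000·(sin -2.3680 − sin -2.6180) = -3.8013
y' = 3.5 − -1.0000·(cos -2.3680 − cos -2.6180) = 3.6506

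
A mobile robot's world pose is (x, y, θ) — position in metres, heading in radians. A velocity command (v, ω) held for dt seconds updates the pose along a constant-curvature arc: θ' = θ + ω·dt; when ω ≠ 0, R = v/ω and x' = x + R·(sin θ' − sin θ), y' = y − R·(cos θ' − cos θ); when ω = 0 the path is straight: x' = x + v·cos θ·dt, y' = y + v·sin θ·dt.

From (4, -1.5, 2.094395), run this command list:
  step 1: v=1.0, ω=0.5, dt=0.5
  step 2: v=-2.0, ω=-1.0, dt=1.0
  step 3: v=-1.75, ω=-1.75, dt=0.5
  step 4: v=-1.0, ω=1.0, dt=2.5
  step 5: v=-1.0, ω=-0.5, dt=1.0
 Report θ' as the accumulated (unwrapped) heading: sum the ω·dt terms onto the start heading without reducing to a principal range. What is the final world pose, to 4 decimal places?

step 1: θ'=2.3444 (R=2.0000) → pose (3.6988, -1.1026, 2.3444)
step 2: θ'=1.3444 (R=2.0000) → pose (4.2169, -2.9489, 1.3444)
step 3: θ'=0.4694 (R=1.0000) → pose (3.6948, -3.6163, 0.4694)
step 4: θ'=2.9694 (R=-1.0000) → pose (3.9758, -5.4934, 2.9694)
step 5: θ'=2.4694 (R=2.0000) → pose (4.8785, -5.8989, 2.4694)

(4.8785, -5.8989, 2.4694)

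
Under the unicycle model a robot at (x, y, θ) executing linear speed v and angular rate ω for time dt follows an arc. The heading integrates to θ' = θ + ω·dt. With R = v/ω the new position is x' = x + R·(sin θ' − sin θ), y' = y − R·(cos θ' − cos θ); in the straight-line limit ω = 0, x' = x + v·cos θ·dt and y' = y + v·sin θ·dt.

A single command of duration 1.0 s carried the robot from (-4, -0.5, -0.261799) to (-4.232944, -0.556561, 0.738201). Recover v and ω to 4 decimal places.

v = -0.2500, ω = 1.0000

Δθ = 0.738201 − -0.261799 = 1.000000
ω = Δθ/dt = 1.000000/1.0 = 1.0000
R = Δx/(sin θ' − sin θ) = -0.2500
v = R·ω = -0.2500·1.0000 = -0.2500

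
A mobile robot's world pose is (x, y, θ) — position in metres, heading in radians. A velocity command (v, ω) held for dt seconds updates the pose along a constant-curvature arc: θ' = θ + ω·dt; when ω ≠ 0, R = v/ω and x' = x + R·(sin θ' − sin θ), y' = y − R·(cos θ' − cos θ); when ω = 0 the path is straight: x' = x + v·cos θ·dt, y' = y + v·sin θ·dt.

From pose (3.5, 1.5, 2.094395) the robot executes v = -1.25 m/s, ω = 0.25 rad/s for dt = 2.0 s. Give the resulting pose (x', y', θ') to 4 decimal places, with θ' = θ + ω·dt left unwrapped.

θ' = 2.0944 + 0.25·2.0 = 2.5944
R = v/ω = -1.25/0.25 = -5.0000
x' = 3.5 + -5.0000·(sin 2.5944 − sin 2.0944) = 5.2286
y' = 1.5 − -5.0000·(cos 2.5944 − cos 2.0944) = -0.2699

(5.2286, -0.2699, 2.5944)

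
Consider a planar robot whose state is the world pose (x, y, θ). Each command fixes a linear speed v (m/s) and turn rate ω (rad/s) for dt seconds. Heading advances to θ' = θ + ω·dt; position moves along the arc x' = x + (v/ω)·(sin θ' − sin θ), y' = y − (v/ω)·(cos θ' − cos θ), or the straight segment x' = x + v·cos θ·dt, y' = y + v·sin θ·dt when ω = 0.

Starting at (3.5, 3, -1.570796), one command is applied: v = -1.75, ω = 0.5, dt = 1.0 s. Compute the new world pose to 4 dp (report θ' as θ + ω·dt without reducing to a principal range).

(3.0715, 4.6780, -1.0708)

θ' = -1.5708 + 0.5·1.0 = -1.0708
R = v/ω = -1.75/0.5 = -3.5000
x' = 3.5 + -3.5000·(sin -1.0708 − sin -1.5708) = 3.0715
y' = 3 − -3.5000·(cos -1.0708 − cos -1.5708) = 4.6780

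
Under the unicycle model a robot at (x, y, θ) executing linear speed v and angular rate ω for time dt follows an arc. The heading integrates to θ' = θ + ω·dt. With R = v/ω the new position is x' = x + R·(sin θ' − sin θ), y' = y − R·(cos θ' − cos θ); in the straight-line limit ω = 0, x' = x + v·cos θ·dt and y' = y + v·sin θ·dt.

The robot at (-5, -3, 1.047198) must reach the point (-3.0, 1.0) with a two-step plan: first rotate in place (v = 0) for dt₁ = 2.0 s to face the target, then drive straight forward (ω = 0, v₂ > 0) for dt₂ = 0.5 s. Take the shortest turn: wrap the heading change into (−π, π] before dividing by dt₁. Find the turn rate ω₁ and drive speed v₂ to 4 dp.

heading to target = atan2(1−-3, -3−-5) = 1.1071
Δθ = wrap(1.1071 − 1.0472) = 0.0600; ω₁ = Δθ/dt₁ = 0.0300
distance = √((-3−-5)² + (1−-3)²) = 4.4721; v₂ = distance/dt₂ = 8.9443

ω₁ = 0.0300, v₂ = 8.9443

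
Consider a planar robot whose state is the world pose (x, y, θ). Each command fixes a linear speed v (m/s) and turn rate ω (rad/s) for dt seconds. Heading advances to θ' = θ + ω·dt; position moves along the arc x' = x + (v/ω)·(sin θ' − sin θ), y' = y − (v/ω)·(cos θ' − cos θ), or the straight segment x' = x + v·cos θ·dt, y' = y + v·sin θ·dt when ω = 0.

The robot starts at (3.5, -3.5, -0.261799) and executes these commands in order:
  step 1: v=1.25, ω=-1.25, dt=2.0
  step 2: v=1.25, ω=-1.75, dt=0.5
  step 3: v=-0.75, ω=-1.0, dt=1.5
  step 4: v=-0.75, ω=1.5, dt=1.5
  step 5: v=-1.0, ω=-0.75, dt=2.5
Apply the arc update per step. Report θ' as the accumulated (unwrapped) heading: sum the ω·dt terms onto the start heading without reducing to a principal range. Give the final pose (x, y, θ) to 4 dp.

(5.5841, -8.3744, -4.7618)

step 1: θ'=-2.7618 (R=-1.0000) → pose (3.6119, -5.3947, -2.7618)
step 2: θ'=-3.6368 (R=-0.7143) → pose (3.0077, -5.3598, -3.6368)
step 3: θ'=-5.1368 (R=0.7500) → pose (3.3347, -6.3285, -5.1368)
step 4: θ'=-2.8868 (R=-0.5000) → pose (3.9164, -7.0182, -2.8868)
step 5: θ'=-4.7618 (R=1.3333) → pose (5.5841, -8.3744, -4.7618)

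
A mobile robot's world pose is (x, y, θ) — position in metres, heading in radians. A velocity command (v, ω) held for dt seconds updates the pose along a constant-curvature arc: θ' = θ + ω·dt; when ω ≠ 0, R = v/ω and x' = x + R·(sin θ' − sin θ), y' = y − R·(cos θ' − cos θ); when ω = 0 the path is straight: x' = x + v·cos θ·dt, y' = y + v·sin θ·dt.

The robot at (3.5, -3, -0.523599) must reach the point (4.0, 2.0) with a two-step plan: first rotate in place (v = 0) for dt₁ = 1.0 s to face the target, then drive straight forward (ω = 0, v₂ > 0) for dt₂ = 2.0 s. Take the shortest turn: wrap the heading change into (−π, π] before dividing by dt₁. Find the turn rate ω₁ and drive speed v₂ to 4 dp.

heading to target = atan2(2−-3, 4−3.5) = 1.4711
Δθ = wrap(1.4711 − -0.5236) = 1.9947; ω₁ = Δθ/dt₁ = 1.9947
distance = √((4−3.5)² + (2−-3)²) = 5.0249; v₂ = distance/dt₂ = 2.5125

ω₁ = 1.9947, v₂ = 2.5125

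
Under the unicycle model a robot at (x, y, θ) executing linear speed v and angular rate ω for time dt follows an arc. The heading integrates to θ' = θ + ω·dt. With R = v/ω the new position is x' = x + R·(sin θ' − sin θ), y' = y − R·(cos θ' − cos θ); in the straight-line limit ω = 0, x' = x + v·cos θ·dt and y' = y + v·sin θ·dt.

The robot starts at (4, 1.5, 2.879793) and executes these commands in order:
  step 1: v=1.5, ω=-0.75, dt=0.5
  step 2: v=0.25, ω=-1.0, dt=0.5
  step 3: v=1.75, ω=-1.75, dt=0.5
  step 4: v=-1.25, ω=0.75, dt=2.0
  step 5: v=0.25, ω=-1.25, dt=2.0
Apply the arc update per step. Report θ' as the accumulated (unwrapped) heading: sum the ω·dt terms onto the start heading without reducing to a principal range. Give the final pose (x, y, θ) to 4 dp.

(4.0162, 0.9752, 0.1298)

step 1: θ'=2.5048 (R=-2.0000) → pose (3.3284, 1.8238, 2.5048)
step 2: θ'=2.0048 (R=-0.2500) → pose (3.2502, 1.9197, 2.0048)
step 3: θ'=1.1298 (R=-1.0000) → pose (3.2532, 2.7671, 1.1298)
step 4: θ'=2.6298 (R=-1.6667) → pose (3.9442, 0.6025, 2.6298)
step 5: θ'=0.1298 (R=-0.2000) → pose (4.0162, 0.9752, 0.1298)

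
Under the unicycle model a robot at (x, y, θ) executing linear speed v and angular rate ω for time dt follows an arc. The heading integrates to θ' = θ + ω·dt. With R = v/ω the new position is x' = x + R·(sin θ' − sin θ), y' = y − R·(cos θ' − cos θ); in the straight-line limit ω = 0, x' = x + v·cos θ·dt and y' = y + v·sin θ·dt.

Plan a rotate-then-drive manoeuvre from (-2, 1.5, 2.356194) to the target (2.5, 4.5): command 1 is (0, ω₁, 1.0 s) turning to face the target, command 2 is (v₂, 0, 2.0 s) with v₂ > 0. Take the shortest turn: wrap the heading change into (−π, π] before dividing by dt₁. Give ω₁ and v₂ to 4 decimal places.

heading to target = atan2(4.5−1.5, 2.5−-2) = 0.5880
Δθ = wrap(0.5880 − 2.3562) = -1.7682; ω₁ = Δθ/dt₁ = -1.7682
distance = √((2.5−-2)² + (4.5−1.5)²) = 5.4083; v₂ = distance/dt₂ = 2.7042

ω₁ = -1.7682, v₂ = 2.7042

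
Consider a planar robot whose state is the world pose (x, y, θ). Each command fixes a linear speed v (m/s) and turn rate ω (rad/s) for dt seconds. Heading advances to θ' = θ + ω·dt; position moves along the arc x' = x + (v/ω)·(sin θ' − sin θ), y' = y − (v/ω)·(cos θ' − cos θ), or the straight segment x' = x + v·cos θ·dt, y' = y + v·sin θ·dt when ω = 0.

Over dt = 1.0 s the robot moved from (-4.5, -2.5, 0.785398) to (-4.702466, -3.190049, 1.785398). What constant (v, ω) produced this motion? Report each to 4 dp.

Δθ = 1.785398 − 0.785398 = 1.000000
ω = Δθ/dt = 1.000000/1.0 = 1.0000
R = −Δy/(cos θ' − cos θ) = -0.7500
v = R·ω = -0.7500·1.0000 = -0.7500

v = -0.7500, ω = 1.0000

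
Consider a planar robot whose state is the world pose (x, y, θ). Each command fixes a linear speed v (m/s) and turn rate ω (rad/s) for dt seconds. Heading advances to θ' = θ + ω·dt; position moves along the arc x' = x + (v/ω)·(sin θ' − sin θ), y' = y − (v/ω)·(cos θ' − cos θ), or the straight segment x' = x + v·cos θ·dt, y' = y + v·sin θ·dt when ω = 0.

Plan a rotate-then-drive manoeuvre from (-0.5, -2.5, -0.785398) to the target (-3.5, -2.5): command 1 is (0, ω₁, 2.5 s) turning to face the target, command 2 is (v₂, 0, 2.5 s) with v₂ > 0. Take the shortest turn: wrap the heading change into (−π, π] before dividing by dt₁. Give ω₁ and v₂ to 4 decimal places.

heading to target = atan2(-2.5−-2.5, -3.5−-0.5) = 3.1416
Δθ = wrap(3.1416 − -0.7854) = -2.3562; ω₁ = Δθ/dt₁ = -0.9425
distance = √((-3.5−-0.5)² + (-2.5−-2.5)²) = 3.0000; v₂ = distance/dt₂ = 1.2000

ω₁ = -0.9425, v₂ = 1.2000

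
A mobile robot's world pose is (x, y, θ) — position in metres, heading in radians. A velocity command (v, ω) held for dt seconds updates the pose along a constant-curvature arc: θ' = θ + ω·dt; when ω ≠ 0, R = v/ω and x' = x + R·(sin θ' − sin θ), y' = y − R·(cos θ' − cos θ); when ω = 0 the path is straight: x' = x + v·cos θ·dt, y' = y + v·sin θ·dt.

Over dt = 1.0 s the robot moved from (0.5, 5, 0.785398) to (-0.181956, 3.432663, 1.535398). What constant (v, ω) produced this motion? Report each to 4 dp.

v = -1.7500, ω = 0.7500

Δθ = 1.535398 − 0.785398 = 0.750000
ω = Δθ/dt = 0.750000/1.0 = 0.7500
R = −Δy/(cos θ' − cos θ) = -2.3333
v = R·ω = -2.3333·0.7500 = -1.7500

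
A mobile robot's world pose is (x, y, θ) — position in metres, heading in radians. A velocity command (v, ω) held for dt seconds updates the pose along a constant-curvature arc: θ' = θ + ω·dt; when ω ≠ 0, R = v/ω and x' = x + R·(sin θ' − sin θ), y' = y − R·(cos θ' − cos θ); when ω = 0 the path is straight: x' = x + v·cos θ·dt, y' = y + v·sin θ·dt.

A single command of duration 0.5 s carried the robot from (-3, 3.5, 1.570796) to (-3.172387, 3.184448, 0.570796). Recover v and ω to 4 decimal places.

v = -0.7500, ω = -2.0000

Δθ = 0.570796 − 1.570796 = -1.000000
ω = Δθ/dt = -1.000000/0.5 = -2.0000
R = −Δy/(cos θ' − cos θ) = 0.3750
v = R·ω = 0.3750·-2.0000 = -0.7500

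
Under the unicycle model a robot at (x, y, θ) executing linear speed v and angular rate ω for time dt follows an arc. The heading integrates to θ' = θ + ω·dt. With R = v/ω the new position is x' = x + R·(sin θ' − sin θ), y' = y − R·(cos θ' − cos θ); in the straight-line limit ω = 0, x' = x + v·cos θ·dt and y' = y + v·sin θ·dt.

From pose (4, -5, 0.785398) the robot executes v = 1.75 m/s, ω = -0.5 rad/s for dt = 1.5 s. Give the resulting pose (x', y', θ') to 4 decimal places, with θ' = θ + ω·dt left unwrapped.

(6.3510, -3.9771, 0.0354)

θ' = 0.7854 + -0.5·1.5 = 0.0354
R = v/ω = 1.75/-0.5 = -3.5000
x' = 4 + -3.5000·(sin 0.0354 − sin 0.7854) = 6.3510
y' = -5 − -3.5000·(cos 0.0354 − cos 0.7854) = -3.9771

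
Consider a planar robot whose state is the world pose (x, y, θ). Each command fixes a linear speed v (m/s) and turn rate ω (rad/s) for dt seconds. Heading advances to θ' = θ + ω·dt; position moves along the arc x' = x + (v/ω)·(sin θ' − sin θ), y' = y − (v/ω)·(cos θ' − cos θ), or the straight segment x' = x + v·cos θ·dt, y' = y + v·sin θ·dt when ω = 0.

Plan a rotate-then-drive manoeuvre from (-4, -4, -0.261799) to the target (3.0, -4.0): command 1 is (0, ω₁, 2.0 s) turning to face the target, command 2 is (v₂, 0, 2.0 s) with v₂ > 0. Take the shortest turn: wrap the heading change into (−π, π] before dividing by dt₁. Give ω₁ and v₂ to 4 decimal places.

ω₁ = 0.1309, v₂ = 3.5000

heading to target = atan2(-4−-4, 3−-4) = 0.0000
Δθ = wrap(0.0000 − -0.2618) = 0.2618; ω₁ = Δθ/dt₁ = 0.1309
distance = √((3−-4)² + (-4−-4)²) = 7.0000; v₂ = distance/dt₂ = 3.5000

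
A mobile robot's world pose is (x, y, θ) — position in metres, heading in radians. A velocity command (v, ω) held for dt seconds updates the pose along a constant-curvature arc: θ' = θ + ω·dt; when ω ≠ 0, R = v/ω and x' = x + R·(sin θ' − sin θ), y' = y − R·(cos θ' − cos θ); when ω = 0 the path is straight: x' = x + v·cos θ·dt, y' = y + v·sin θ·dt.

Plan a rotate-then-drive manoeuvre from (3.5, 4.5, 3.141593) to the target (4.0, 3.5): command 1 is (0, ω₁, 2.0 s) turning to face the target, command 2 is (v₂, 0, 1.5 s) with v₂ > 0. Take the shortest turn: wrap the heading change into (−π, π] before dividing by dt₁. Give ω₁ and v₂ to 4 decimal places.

heading to target = atan2(3.5−4.5, 4−3.5) = -1.1071
Δθ = wrap(-1.1071 − 3.1416) = 2.0344; ω₁ = Δθ/dt₁ = 1.0172
distance = √((4−3.5)² + (3.5−4.5)²) = 1.1180; v₂ = distance/dt₂ = 0.7454

ω₁ = 1.0172, v₂ = 0.7454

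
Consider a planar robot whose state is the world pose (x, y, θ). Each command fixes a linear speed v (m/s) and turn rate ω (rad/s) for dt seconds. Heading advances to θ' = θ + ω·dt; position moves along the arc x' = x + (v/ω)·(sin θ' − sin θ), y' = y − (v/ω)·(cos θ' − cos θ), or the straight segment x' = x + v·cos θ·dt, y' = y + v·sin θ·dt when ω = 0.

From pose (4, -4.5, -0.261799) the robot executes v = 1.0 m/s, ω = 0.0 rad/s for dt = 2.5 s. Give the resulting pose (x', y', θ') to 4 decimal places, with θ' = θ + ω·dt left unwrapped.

θ' = -0.2618 + 0.0·2.5 = -0.2618
ω = 0 → straight: x' = 4 + 1.0·cos(-0.2618)·2.5 = 6.4148
y' = -4.5 + 1.0·sin(-0.2618)·2.5 = -5.1470

(6.4148, -5.1470, -0.2618)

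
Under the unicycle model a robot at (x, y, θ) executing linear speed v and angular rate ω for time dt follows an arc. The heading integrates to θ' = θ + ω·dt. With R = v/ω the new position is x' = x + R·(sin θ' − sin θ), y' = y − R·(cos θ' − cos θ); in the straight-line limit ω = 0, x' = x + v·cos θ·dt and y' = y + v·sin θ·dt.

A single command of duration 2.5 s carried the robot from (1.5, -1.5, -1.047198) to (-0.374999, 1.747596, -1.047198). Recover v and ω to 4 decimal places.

Δθ = -1.047198 − -1.047198 = 0.000000
ω = Δθ/dt = 0.000000/2.5 = 0.0000
ω = 0 → v = (Δx·cos θ + Δy·sin θ)/dt = -1.5000

v = -1.5000, ω = 0.0000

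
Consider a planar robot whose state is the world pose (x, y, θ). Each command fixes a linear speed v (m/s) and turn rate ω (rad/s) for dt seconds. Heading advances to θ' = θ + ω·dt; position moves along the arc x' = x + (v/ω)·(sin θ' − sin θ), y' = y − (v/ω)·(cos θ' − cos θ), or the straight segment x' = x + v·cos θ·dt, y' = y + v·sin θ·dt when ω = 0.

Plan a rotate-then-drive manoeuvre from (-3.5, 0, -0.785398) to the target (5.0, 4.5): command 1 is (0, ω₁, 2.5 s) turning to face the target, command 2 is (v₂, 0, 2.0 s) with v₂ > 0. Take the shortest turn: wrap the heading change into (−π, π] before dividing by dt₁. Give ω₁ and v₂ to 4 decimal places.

ω₁ = 0.5089, v₂ = 4.8088

heading to target = atan2(4.5−0, 5−-3.5) = 0.4869
Δθ = wrap(0.4869 − -0.7854) = 1.2723; ω₁ = Δθ/dt₁ = 0.5089
distance = √((5−-3.5)² + (4.5−0)²) = 9.6177; v₂ = distance/dt₂ = 4.8088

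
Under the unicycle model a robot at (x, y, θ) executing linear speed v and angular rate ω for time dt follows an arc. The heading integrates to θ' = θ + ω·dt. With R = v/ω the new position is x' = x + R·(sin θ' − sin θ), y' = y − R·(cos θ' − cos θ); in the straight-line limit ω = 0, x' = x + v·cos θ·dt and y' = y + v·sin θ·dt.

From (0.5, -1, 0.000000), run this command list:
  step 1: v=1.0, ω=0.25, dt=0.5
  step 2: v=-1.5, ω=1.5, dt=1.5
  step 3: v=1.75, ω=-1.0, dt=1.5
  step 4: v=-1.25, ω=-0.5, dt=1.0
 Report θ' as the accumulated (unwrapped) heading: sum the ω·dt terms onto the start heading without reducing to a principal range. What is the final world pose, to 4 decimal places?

step 1: θ'=0.1250 (R=4.0000) → pose (0.9987, -0.9688, 0.1250)
step 2: θ'=2.3750 (R=-1.0000) → pose (0.4297, -2.6813, 2.3750)
step 3: θ'=0.8750 (R=-1.7500) → pose (0.3004, -0.2990, 0.8750)
step 4: θ'=0.3750 (R=2.5000) → pose (-0.7027, -1.0228, 0.3750)

(-0.7027, -1.0228, 0.3750)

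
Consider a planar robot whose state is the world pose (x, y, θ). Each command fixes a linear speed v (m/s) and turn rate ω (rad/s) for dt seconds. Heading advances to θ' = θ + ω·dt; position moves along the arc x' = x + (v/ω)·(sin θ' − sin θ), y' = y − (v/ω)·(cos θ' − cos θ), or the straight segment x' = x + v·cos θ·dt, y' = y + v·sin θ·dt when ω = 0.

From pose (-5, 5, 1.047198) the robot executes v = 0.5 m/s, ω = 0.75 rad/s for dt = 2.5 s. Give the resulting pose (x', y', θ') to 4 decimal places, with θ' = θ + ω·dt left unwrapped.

θ' = 1.0472 + 0.75·2.5 = 2.9222
R = v/ω = 0.5/0.75 = 0.6667
x' = -5 + 0.6667·(sin 2.9222 − sin 1.0472) = -5.4323
y' = 5 − 0.6667·(cos 2.9222 − cos 1.0472) = 5.9840

(-5.4323, 5.9840, 2.9222)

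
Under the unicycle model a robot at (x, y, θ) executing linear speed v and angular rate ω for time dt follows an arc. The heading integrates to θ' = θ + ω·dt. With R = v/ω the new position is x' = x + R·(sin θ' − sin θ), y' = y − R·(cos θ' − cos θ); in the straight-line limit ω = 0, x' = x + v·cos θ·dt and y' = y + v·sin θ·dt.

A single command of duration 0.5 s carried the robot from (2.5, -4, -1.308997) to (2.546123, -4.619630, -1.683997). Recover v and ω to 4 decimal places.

Δθ = -1.683997 − -1.308997 = -0.375000
ω = Δθ/dt = -0.375000/0.5 = -0.7500
R = −Δy/(cos θ' − cos θ) = -1.6667
v = R·ω = -1.6667·-0.7500 = 1.2500

v = 1.2500, ω = -0.7500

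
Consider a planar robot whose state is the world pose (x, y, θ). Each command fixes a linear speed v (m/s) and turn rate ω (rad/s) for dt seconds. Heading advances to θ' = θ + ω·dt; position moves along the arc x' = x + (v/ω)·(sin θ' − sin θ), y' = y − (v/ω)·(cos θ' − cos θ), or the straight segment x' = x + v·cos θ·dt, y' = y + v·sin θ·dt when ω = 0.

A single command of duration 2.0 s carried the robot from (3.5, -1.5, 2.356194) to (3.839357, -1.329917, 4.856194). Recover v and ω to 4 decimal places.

Δθ = 4.856194 − 2.356194 = 2.500000
ω = Δθ/dt = 2.500000/2.0 = 1.2500
R = Δx/(sin θ' − sin θ) = -0.2000
v = R·ω = -0.2000·1.2500 = -0.2500

v = -0.2500, ω = 1.2500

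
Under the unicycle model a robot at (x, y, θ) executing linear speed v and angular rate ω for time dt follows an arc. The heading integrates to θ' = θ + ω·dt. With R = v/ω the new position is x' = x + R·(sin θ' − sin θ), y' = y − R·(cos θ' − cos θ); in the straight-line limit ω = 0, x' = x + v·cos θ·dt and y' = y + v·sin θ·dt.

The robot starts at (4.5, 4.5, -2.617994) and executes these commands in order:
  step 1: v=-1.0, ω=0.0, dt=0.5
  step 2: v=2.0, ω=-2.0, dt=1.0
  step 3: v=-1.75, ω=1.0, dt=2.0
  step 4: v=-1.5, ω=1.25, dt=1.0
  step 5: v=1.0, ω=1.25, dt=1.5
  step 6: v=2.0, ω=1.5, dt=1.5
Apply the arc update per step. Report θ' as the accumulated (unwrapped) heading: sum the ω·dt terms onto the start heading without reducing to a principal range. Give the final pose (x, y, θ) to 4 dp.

step 1: θ'=-2.6180 (straight) → pose (4.9330, 4.7500, -2.6180)
step 2: θ'=-4.6180 (R=-1.0000) → pose (3.4375, 5.5218, -4.6180)
step 3: θ'=-2.6180 (R=-1.7500) → pose (6.0547, 4.1712, -2.6180)
step 4: θ'=-1.3680 (R=-1.2000) → pose (6.6301, 5.4521, -1.3680)
step 5: θ'=0.5070 (R=0.8000) → pose (7.8021, 4.9139, 0.5070)
step 6: θ'=2.7570 (R=1.3333) → pose (7.6550, 7.3154, 2.7570)

(7.6550, 7.3154, 2.7570)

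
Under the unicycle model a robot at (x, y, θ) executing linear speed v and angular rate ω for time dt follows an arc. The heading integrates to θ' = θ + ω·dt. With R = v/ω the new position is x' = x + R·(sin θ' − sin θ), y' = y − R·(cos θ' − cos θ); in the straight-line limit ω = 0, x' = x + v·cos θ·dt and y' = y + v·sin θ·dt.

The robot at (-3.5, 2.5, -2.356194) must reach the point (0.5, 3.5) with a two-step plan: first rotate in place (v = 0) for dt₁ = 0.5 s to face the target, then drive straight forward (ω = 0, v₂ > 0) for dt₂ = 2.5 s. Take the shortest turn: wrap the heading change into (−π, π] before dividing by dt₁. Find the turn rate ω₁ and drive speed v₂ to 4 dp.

ω₁ = 5.2023, v₂ = 1.6492

heading to target = atan2(3.5−2.5, 0.5−-3.5) = 0.2450
Δθ = wrap(0.2450 − -2.3562) = 2.6012; ω₁ = Δθ/dt₁ = 5.2023
distance = √((0.5−-3.5)² + (3.5−2.5)²) = 4.1231; v₂ = distance/dt₂ = 1.6492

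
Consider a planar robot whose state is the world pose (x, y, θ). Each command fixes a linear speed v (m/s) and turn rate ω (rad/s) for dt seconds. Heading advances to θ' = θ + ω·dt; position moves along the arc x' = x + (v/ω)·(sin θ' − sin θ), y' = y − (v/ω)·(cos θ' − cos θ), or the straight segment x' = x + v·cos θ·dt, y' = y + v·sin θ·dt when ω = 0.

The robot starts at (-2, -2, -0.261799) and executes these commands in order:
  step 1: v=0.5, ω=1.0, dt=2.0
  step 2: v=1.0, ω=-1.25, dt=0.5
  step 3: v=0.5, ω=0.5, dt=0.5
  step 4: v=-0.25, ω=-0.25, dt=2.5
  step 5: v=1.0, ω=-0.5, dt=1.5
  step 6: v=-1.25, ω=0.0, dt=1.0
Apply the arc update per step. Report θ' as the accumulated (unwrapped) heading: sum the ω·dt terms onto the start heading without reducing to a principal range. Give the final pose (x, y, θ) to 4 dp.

(-1.4110, -0.7096, -0.0118)

step 1: θ'=1.7382 (R=0.5000) → pose (-1.3776, -1.4337, 1.7382)
step 2: θ'=1.1132 (R=-0.8000) → pose (-1.3065, -0.9470, 1.1132)
step 3: θ'=1.3632 (R=1.0000) → pose (-1.2250, -0.7113, 1.3632)
step 4: θ'=0.7382 (R=1.0000) → pose (-1.5306, -1.2449, 0.7382)
step 5: θ'=-0.0118 (R=-2.0000) → pose (-0.1611, -0.7244, -0.0118)
step 6: θ'=-0.0118 (straight) → pose (-1.4110, -0.7096, -0.0118)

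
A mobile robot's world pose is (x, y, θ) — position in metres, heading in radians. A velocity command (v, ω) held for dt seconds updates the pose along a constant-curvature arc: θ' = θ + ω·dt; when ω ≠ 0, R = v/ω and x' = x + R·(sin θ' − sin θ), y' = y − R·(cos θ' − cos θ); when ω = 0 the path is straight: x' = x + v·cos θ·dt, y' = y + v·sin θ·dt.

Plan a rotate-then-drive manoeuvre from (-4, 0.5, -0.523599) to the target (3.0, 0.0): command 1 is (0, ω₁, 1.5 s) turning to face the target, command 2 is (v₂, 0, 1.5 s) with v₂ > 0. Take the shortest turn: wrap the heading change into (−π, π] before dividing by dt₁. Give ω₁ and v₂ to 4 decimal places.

ω₁ = 0.3015, v₂ = 4.6786

heading to target = atan2(0−0.5, 3−-4) = -0.0713
Δθ = wrap(-0.0713 − -0.5236) = 0.4523; ω₁ = Δθ/dt₁ = 0.3015
distance = √((3−-4)² + (0−0.5)²) = 7.0178; v₂ = distance/dt₂ = 4.6786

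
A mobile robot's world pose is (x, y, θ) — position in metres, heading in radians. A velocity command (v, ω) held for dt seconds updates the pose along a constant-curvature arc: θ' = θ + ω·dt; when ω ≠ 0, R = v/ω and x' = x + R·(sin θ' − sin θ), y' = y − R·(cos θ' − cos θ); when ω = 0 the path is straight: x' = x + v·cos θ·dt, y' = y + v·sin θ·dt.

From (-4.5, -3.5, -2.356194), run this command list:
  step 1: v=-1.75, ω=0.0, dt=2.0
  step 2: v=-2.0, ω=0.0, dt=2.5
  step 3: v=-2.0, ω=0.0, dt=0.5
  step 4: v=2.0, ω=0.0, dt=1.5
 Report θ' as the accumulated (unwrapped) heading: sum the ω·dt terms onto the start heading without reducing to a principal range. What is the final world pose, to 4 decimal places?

(0.0962, 1.0962, -2.3562)

step 1: θ'=-2.3562 (straight) → pose (-2.0251, -1.0251, -2.3562)
step 2: θ'=-2.3562 (straight) → pose (1.5104, 2.5104, -2.3562)
step 3: θ'=-2.3562 (straight) → pose (2.2175, 3.2175, -2.3562)
step 4: θ'=-2.3562 (straight) → pose (0.0962, 1.0962, -2.3562)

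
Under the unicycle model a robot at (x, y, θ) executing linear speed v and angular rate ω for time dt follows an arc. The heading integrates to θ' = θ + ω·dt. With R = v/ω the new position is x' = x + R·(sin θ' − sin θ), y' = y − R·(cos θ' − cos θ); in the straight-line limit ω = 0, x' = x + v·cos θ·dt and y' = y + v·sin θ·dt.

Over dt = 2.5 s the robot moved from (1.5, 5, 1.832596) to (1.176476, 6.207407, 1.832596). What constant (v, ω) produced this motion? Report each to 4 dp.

v = 0.5000, ω = 0.0000

Δθ = 1.832596 − 1.832596 = 0.000000
ω = Δθ/dt = 0.000000/2.5 = 0.0000
ω = 0 → v = (Δx·cos θ + Δy·sin θ)/dt = 0.5000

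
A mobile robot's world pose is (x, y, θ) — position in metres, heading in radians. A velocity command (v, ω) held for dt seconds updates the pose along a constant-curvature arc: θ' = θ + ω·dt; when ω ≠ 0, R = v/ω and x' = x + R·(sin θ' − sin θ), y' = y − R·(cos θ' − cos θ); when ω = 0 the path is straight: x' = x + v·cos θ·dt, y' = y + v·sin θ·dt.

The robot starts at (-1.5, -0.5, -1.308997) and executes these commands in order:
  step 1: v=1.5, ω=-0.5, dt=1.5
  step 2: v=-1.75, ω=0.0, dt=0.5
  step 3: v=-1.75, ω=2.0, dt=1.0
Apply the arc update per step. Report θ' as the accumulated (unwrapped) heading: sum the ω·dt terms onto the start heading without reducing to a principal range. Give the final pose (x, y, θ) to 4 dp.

(-2.0590, -0.6269, -0.0590)

step 1: θ'=-2.0590 (R=-3.0000) → pose (-1.7482, -2.6836, -2.0590)
step 2: θ'=-2.0590 (straight) → pose (-1.3378, -1.9108, -2.0590)
step 3: θ'=-0.0590 (R=-0.8750) → pose (-2.0590, -0.6269, -0.0590)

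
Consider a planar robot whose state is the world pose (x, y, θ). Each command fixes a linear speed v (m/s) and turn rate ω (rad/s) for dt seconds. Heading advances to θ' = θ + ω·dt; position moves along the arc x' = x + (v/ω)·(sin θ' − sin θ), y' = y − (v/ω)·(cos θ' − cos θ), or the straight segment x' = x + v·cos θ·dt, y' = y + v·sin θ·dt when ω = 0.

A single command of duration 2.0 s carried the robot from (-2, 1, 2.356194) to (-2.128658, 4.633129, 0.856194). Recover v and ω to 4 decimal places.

Δθ = 0.856194 − 2.356194 = -1.500000
ω = Δθ/dt = -1.500000/2.0 = -0.7500
R = −Δy/(cos θ' − cos θ) = -2.6667
v = R·ω = -2.6667·-0.7500 = 2.0000

v = 2.0000, ω = -0.7500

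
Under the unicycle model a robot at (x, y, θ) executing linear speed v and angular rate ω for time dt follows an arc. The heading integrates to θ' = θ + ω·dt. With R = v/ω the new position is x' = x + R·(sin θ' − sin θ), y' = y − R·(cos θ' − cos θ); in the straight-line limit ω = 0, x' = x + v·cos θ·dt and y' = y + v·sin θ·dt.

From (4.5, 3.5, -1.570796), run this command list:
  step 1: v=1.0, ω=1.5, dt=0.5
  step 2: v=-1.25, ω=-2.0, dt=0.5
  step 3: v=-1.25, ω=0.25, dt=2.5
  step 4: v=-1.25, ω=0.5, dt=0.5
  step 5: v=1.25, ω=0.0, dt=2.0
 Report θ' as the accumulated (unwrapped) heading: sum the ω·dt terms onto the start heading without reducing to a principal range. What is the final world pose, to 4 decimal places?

(5.5025, 5.2143, -0.9458)

step 1: θ'=-0.8208 (R=0.6667) → pose (4.6789, 3.0456, -0.8208)
step 2: θ'=-1.8208 (R=0.6250) → pose (4.5306, 3.6262, -1.8208)
step 3: θ'=-1.1958 (R=-5.0000) → pose (4.3386, 6.6946, -1.1958)
step 4: θ'=-0.9458 (R=-2.5000) → pose (4.0397, 7.2417, -0.9458)
step 5: θ'=-0.9458 (straight) → pose (5.5025, 5.2143, -0.9458)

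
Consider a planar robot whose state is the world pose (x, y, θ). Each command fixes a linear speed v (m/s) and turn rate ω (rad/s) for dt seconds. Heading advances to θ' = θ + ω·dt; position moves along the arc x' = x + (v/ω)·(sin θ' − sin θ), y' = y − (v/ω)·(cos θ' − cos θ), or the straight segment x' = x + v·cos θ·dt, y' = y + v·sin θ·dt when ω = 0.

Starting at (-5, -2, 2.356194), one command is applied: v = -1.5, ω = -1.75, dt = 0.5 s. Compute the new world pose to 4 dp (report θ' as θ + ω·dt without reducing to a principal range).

(-4.7524, -2.6828, 1.4812)

θ' = 2.3562 + -1.75·0.5 = 1.4812
R = v/ω = -1.5/-1.75 = 0.8571
x' = -5 + 0.8571·(sin 1.4812 − sin 2.3562) = -4.7524
y' = -2 − 0.8571·(cos 1.4812 − cos 2.3562) = -2.6828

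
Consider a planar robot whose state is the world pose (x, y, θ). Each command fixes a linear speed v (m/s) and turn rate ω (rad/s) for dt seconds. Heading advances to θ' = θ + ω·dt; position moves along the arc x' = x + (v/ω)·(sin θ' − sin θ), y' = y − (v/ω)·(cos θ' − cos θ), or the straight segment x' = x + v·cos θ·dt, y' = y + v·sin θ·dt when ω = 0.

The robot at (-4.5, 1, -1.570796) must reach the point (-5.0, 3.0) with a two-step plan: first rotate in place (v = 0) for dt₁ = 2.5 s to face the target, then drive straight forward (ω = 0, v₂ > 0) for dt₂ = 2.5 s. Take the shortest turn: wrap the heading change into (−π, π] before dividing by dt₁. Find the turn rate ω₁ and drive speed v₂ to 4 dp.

heading to target = atan2(3−1, -5−-4.5) = 1.8158
Δθ = wrap(1.8158 − -1.5708) = -2.8966; ω₁ = Δθ/dt₁ = -1.1586
distance = √((-5−-4.5)² + (3−1)²) = 2.0616; v₂ = distance/dt₂ = 0.8246

ω₁ = -1.1586, v₂ = 0.8246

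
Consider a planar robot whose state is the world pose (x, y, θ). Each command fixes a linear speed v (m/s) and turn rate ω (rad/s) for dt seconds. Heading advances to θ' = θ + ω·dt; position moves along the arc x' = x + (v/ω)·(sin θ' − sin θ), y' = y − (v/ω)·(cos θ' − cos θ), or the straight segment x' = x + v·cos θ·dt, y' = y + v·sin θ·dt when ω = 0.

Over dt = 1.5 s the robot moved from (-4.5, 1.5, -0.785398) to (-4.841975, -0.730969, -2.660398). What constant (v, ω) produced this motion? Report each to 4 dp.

Δθ = -2.660398 − -0.785398 = -1.875000
ω = Δθ/dt = -1.875000/1.5 = -1.2500
R = −Δy/(cos θ' − cos θ) = -1.4000
v = R·ω = -1.4000·-1.2500 = 1.7500

v = 1.7500, ω = -1.2500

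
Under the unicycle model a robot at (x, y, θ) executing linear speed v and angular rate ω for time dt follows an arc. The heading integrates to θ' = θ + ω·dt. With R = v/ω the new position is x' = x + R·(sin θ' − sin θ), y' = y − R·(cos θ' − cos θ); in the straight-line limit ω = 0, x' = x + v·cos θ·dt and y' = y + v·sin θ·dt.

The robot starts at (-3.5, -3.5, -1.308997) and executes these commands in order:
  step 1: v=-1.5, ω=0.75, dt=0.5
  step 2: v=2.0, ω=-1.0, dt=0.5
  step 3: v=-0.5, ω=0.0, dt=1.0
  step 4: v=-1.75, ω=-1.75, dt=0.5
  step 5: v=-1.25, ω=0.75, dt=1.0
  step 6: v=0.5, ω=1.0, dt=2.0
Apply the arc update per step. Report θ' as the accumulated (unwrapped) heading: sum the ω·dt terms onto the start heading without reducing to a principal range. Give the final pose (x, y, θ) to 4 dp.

(-2.1206, -1.7452, 0.4410)

step 1: θ'=-0.9340 (R=-2.0000) → pose (-3.8238, -2.8284, -0.9340)
step 2: θ'=-1.4340 (R=-2.0000) → pose (-3.4505, -3.7449, -1.4340)
step 3: θ'=-1.4340 (straight) → pose (-3.5187, -3.2496, -1.4340)
step 4: θ'=-2.3090 (R=1.0000) → pose (-3.2677, -2.4402, -2.3090)
step 5: θ'=-1.5590 (R=-1.6667) → pose (-2.8340, -1.2990, -1.5590)
step 6: θ'=0.4410 (R=0.5000) → pose (-2.1206, -1.7452, 0.4410)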